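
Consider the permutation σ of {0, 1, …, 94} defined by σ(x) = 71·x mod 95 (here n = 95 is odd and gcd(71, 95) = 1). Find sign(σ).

Trace 6: π^k(6) = [6, 46, 36, 86, 26, 41, 61] for k=0..6.
10 cycles of lengths [18, 18, 18, 18, 18, 1, 1, 1, 1, 1].
10 cycles on 95: each ℓ→(−1)^(ℓ−1), product (−1)^85 = -1.
Check: (71/95) = -1 by Zolotarev.

-1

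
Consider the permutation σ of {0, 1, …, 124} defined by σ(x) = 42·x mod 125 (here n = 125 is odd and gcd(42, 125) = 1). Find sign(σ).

-1

Orbit of 7 under x↦42x: [7, 44, 98, 116, 122, 124, 83]… (length divides ord_125(42)).
Cycle lengths of π_42 on ℤ/125ℤ: [100, 20, 4, 1]; 4 cycles in total.
With 4 cycles on 125 points, sign = (−1)^{125−4} = -1.
The Jacobi symbol (42|125) = -1 (Zolotarev) agrees.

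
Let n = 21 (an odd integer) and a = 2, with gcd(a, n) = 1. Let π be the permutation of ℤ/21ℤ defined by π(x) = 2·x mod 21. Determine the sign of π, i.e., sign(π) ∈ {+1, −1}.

-1

Start at x=2: 2 → 4 → 8 → 16 → 11 → 1 → 2 (one orbit).
Cycle type of π: 6×2 + 3×2 + 2 + 1; total 6 cycles.
sign(π) = (−1)^{n − #cycles} = (−1)^{21−6} = (−1)^15 = -1.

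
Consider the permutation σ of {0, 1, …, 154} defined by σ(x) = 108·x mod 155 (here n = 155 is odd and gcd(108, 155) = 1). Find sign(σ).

Orbit of 16 under x↦108x: [16, 23, 4, 122, 1, 108, 39]… (length divides ord_155(108)).
π_108 has 11 disjoint cycles with lengths [20, 20, 20, 20, 20, 20, 10, 10, 10, 4, 1] on {0,…,154}.
11 cycles on 155: each ℓ→(−1)^(ℓ−1), product (−1)^144 = +1.
Zolotarev: (108|155) = +1, matching the cycle-count sign.

+1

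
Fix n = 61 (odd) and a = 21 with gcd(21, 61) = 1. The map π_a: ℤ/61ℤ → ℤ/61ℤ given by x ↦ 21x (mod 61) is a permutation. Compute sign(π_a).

-1

Trace 13: π^k(13) = [13, 29, 60, 40, 47, 11, 48] for k=0..6.
Cycle type of π: 12×5 + 1; total 6 cycles.
Σ(ℓ_i−1) = 61−6 = 55; sign = (−1)^55 = -1.
The Jacobi symbol (21|61) = -1 (Zolotarev) agrees.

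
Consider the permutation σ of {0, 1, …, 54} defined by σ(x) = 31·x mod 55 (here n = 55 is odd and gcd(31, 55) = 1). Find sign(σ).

Start at x=1: 1 → 31 → 26 → 36 → 16 → 1 (one orbit).
15 cycles of lengths [5, 5, 5, 5, 5, 5, 5, 5, 5, 5, 1, 1, 1, 1, 1].
With 15 cycles on 55 points, sign = (−1)^{55−15} = +1.
Zolotarev: (31|55) = +1, matching the cycle-count sign.

+1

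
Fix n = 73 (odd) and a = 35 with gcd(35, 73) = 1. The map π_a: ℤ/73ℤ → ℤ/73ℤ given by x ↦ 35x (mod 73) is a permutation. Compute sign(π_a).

Start at x=67: 67 → 9 → 23 → 2 → 70 → 41 → 48 → … (one orbit).
π_35 has 3 disjoint cycles with lengths [36, 36, 1] on {0,…,72}.
n − c = 73 − 3 = 70; sign = (−1)^70 = +1.
Via Zolotarev, sign(π_{35}) = (35|73) = +1.

+1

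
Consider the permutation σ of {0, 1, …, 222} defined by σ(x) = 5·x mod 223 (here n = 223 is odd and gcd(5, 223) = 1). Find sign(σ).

-1

Trace 86: π^k(86) = [86, 207, 143, 46, 7, 35, 175] for k=0..6.
Decompose π into cycles: lengths [222, 1] (2 cycles, including the fixed point 0).
sign(π) = (−1)^{n − #cycles} = (−1)^{223−2} = (−1)^221 = -1.
Check: (5/223) = -1 by Zolotarev.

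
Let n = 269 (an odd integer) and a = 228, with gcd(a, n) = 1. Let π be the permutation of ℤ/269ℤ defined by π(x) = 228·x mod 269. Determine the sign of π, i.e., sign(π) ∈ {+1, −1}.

+1

Orbit of 56 under x↦228x: [56, 125, 255, 36, 138, 260, 100]… (length divides ord_269(228)).
Cycle type of π: 134×2 + 1; total 3 cycles.
With 3 cycles on 269 points, sign = (−1)^{269−3} = +1.
(228|269)_J = +1 (Zolotarev's lemma cross-check).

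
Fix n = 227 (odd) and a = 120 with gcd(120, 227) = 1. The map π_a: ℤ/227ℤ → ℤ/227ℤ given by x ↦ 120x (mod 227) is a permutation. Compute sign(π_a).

+1

Start at x=43: 43 → 166 → 171 → 90 → 131 → 57 → 30 → … (one orbit).
Cycle type of π: 113×2 + 1; total 3 cycles.
sign(π) = (−1)^{n − #cycles} = (−1)^{227−3} = (−1)^224 = +1.
Check: (120/227) = +1 by Zolotarev.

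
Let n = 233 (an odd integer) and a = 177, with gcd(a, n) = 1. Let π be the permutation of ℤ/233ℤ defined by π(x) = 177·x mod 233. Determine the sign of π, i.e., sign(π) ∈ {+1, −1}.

+1

Trace 148: π^k(148) = [148, 100, 225, 215, 76, 171, 210] for k=0..6.
Cycle lengths of π_177 on ℤ/233ℤ: [116, 116, 1]; 3 cycles in total.
233 − 3 = 230 transpositions; sign(π) = (−1)^230 = +1.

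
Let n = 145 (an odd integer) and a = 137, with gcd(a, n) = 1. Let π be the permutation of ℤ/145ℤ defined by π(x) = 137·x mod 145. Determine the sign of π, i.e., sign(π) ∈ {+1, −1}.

+1

Start at x=137: 137 → 64 → 68 → 36 → 2 → 129 → 128 → … (one orbit).
Decompose π into cycles: lengths [28, 28, 28, 28, 28, 4, 1] (7 cycles, including the fixed point 0).
n − c = 145 − 7 = 138; sign = (−1)^138 = +1.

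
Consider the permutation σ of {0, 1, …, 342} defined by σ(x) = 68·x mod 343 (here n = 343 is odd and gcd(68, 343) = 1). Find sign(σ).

Trace 313: π^k(313) = [313, 18, 195, 226, 276, 246, 264] for k=0..6.
Cycle lengths of π_68 on ℤ/343ℤ: [42, 42, 42, 42, 42, 42, 42, 6, 6, 6, 6, 6, 6, 6, 6, 1]; 16 cycles in total.
n − c = 343 − 16 = 327; sign = (−1)^327 = -1.
The Jacobi symbol (68|343) = -1 (Zolotarev) agrees.

-1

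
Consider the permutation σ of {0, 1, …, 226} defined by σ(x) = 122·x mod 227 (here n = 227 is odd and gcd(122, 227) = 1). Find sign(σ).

Orbit of 76 under x↦122x: [76, 192, 43, 25, 99, 47, 59]… (length divides ord_227(122)).
3 cycles of lengths [113, 113, 1].
sign(π) = (−1)^{n − #cycles} = (−1)^{227−3} = (−1)^224 = +1.
Check: (122/227) = +1 by Zolotarev.

+1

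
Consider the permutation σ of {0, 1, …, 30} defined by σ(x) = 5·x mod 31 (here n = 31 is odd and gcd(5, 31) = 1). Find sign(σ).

+1

Trace 25: π^k(25) = [25, 1, 5] for k=0..2.
11 cycles of lengths [3, 3, 3, 3, 3, 3, 3, 3, 3, 3, 1].
Σ(ℓ_i−1) = 31−11 = 20; sign = (−1)^20 = +1.
Zolotarev: (5|31) = +1, matching the cycle-count sign.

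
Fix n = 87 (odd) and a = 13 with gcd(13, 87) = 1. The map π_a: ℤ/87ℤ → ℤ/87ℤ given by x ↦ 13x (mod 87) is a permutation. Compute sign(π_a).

+1

Orbit of 49 under x↦13x: [49, 28, 16, 34, 7, 4, 52]… (length divides ord_87(13)).
Cycle lengths of π_13 on ℤ/87ℤ: [14, 14, 14, 14, 14, 14, 1, 1, 1]; 9 cycles in total.
9 cycles on 87: each ℓ→(−1)^(ℓ−1), product (−1)^78 = +1.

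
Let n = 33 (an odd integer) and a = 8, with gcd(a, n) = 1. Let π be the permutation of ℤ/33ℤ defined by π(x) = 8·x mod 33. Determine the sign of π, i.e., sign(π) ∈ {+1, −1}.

Start at x=16: 16 → 29 → 1 → 8 → 31 → 17 → 4 → … (one orbit).
Decompose π into cycles: lengths [10, 10, 10, 2, 1] (5 cycles, including the fixed point 0).
n − c = 33 − 5 = 28; sign = (−1)^28 = +1.

+1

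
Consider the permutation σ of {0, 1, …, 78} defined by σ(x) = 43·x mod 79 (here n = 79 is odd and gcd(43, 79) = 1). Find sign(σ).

-1

Trace 44: π^k(44) = [44, 75, 65, 30, 26, 12, 42] for k=0..6.
Cycle lengths of π_43 on ℤ/79ℤ: [78, 1]; 2 cycles in total.
sign(π) = (−1)^{n − #cycles} = (−1)^{79−2} = (−1)^77 = -1.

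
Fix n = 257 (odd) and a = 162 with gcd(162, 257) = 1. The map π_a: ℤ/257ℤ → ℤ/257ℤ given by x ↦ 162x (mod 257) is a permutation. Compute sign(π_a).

+1

Orbit of 4 under x↦162x: [4, 134, 120, 165, 2, 67, 60]… (length divides ord_257(162)).
The orbit structure of x ↦ 162x mod 257: 5 orbits of sizes [64, 64, 64, 64, 1].
257 − 5 = 252 transpositions; sign(π) = (−1)^252 = +1.
Check: (162/257) = +1 by Zolotarev.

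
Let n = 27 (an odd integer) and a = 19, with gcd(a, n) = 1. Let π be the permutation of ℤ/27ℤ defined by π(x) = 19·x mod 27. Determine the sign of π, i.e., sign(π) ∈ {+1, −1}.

+1

Start at x=10: 10 → 1 → 19 → 10 (one orbit).
15 cycles of lengths [3, 3, 3, 3, 3, 3, 1, 1, 1, 1, 1, 1, 1, 1, 1].
sign(π) = (−1)^{n − #cycles} = (−1)^{27−15} = (−1)^12 = +1.
Via Zolotarev, sign(π_{19}) = (19|27) = +1.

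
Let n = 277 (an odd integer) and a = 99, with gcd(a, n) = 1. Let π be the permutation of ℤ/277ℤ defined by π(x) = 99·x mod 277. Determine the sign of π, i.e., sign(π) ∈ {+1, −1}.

Start at x=159: 159 → 229 → 234 → 175 → 151 → 268 → 217 → … (one orbit).
Decompose π into cycles: lengths [276, 1] (2 cycles, including the fixed point 0).
sign(π) = (−1)^{n − #cycles} = (−1)^{277−2} = (−1)^275 = -1.

-1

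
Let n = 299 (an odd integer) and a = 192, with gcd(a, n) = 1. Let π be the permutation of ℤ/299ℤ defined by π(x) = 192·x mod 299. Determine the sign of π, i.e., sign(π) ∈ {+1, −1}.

+1

Orbit of 289 under x↦192x: [289, 173, 27, 101, 256, 116, 146]… (length divides ord_299(192)).
9 cycles of lengths [66, 66, 66, 66, 11, 11, 6, 6, 1].
9 cycles on 299: each ℓ→(−1)^(ℓ−1), product (−1)^290 = +1.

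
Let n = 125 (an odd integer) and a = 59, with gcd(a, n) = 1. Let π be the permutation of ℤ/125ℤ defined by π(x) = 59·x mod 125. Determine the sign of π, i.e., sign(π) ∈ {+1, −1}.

+1

Start at x=99: 99 → 91 → 119 → 21 → 114 → 101 → 84 → … (one orbit).
Cycle type of π: 50×2 + 10×2 + 2×2 + 1; total 7 cycles.
7 cycles on 125: each ℓ→(−1)^(ℓ−1), product (−1)^118 = +1.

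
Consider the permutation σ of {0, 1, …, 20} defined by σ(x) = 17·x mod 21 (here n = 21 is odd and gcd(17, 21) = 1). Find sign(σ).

Orbit of 1 under x↦17x: [1, 17, 16, 20, 4, 5]… (length divides ord_21(17)).
Cycle lengths of π_17 on ℤ/21ℤ: [6, 6, 6, 2, 1]; 5 cycles in total.
Σ(ℓ_i−1) = 21−5 = 16; sign = (−1)^16 = +1.

+1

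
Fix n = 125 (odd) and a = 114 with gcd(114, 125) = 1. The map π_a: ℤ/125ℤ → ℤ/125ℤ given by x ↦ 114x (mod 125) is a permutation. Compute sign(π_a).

Start at x=86: 86 → 54 → 31 → 34 → 1 → 114 → 121 → … (one orbit).
π_114 has 7 disjoint cycles with lengths [50, 50, 10, 10, 2, 2, 1] on {0,…,124}.
7 cycles on 125: each ℓ→(−1)^(ℓ−1), product (−1)^118 = +1.

+1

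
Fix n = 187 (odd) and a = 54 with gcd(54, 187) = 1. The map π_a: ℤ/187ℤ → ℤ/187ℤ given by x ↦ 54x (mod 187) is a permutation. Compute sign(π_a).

Orbit of 1 under x↦54x: [1, 54, 111, 10, 166, 175, 100]… (length divides ord_187(54)).
The orbit structure of x ↦ 54x mod 187: 17 orbits of sizes [16, 16, 16, 16, 16, 16, 16, 16, 16, 16, 16, 2, 2, 2, 2, 2, 1].
n − c = 187 − 17 = 170; sign = (−1)^170 = +1.
Zolotarev: (54|187) = +1, matching the cycle-count sign.

+1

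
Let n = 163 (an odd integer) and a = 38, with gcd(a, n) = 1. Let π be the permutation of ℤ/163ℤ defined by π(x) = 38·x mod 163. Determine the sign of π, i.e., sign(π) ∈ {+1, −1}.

+1

Orbit of 140 under x↦38x: [140, 104, 40, 53, 58, 85, 133]… (length divides ord_163(38)).
19 cycles of lengths [9, 9, 9, 9, 9, 9, 9, 9, 9, 9, 9, 9, 9, 9, 9, 9, 9, 9, 1].
With 19 cycles on 163 points, sign = (−1)^{163−19} = +1.
Via Zolotarev, sign(π_{38}) = (38|163) = +1.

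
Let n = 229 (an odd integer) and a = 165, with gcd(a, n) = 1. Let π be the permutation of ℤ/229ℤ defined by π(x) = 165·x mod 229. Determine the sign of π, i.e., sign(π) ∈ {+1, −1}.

+1

Orbit of 1 under x↦165x: [1, 165, 203, 61, 218, 17, 57]… (length divides ord_229(165)).
The orbit structure of x ↦ 165x mod 229: 13 orbits of sizes [19, 19, 19, 19, 19, 19, 19, 19, 19, 19, 19, 19, 1].
With 13 cycles on 229 points, sign = (−1)^{229−13} = +1.
Via Zolotarev, sign(π_{165}) = (165|229) = +1.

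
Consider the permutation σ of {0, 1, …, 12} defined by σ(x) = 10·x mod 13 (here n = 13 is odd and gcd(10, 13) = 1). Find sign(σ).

Trace 12: π^k(12) = [12, 3, 4, 1, 10, 9] for k=0..5.
π_10 has 3 disjoint cycles with lengths [6, 6, 1] on {0,…,12}.
13 − 3 = 10 transpositions; sign(π) = (−1)^10 = +1.
Via Zolotarev, sign(π_{10}) = (10|13) = +1.

+1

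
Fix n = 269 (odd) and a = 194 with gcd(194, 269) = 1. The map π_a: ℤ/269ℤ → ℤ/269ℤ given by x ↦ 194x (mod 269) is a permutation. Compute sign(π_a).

-1

Trace 28: π^k(28) = [28, 52, 135, 97, 257, 93, 19] for k=0..6.
π_194 has 2 disjoint cycles with lengths [268, 1] on {0,…,268}.
With 2 cycles on 269 points, sign = (−1)^{269−2} = -1.
The Jacobi symbol (194|269) = -1 (Zolotarev) agrees.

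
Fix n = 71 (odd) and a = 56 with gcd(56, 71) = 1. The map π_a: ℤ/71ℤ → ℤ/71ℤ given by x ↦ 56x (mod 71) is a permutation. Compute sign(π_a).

-1

Orbit of 16 under x↦56x: [16, 44, 50, 31, 32, 17, 29]… (length divides ord_71(56)).
Cycle lengths of π_56 on ℤ/71ℤ: [70, 1]; 2 cycles in total.
sign(π) = (−1)^{n − #cycles} = (−1)^{71−2} = (−1)^69 = -1.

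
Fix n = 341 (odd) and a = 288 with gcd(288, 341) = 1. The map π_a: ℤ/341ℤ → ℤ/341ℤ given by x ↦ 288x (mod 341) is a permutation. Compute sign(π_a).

-1

Trace 193: π^k(193) = [193, 1, 288, 81, 140, 82, 87] for k=0..6.
Decompose π into cycles: lengths [30, 30, 30, 30, 30, 30, 30, 30, 30, 30, 15, 15, 10, 1] (14 cycles, including the fixed point 0).
With 14 cycles on 341 points, sign = (−1)^{341−14} = -1.
(288|341)_J = -1 (Zolotarev's lemma cross-check).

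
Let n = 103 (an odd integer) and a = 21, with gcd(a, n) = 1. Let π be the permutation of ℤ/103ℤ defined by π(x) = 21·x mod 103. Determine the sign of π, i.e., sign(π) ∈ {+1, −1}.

Orbit of 80 under x↦21x: [80, 32, 54, 1, 21, 29, 94]… (length divides ord_103(21)).
π_21 has 2 disjoint cycles with lengths [102, 1] on {0,…,102}.
With 2 cycles on 103 points, sign = (−1)^{103−2} = -1.
Zolotarev: (21|103) = -1, matching the cycle-count sign.

-1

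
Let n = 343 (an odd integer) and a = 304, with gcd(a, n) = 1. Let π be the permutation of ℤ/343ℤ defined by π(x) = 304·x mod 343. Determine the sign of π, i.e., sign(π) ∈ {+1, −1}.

Start at x=246: 246 → 10 → 296 → 118 → 200 → 89 → 302 → … (one orbit).
4 cycles of lengths [294, 42, 6, 1].
n − c = 343 − 4 = 339; sign = (−1)^339 = -1.
The Jacobi symbol (304|343) = -1 (Zolotarev) agrees.

-1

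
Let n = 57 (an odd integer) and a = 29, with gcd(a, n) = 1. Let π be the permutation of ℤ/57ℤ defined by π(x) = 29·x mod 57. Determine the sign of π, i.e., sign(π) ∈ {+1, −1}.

Orbit of 43 under x↦29x: [43, 50, 25, 41, 49, 53, 55]… (length divides ord_57(29)).
5 cycles of lengths [18, 18, 18, 2, 1].
Σ(ℓ_i−1) = 57−5 = 52; sign = (−1)^52 = +1.

+1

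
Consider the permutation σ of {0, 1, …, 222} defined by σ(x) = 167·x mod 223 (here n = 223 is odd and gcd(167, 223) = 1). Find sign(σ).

Start at x=215: 215 → 2 → 111 → 28 → 216 → 169 → 125 → … (one orbit).
Decompose π into cycles: lengths [74, 74, 74, 1] (4 cycles, including the fixed point 0).
4 cycles on 223: each ℓ→(−1)^(ℓ−1), product (−1)^219 = -1.
Via Zolotarev, sign(π_{167}) = (167|223) = -1.

-1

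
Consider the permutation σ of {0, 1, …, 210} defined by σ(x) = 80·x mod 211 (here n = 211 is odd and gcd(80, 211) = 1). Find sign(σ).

+1

Orbit of 34 under x↦80x: [34, 188, 59, 78, 121, 185, 30]… (length divides ord_211(80)).
π_80 has 3 disjoint cycles with lengths [105, 105, 1] on {0,…,210}.
211 − 3 = 208 transpositions; sign(π) = (−1)^208 = +1.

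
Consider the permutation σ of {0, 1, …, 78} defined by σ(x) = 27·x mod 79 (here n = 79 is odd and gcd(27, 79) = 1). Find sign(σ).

Start at x=10: 10 → 33 → 22 → 41 → 1 → 27 → 18 → … (one orbit).
4 cycles of lengths [26, 26, 26, 1].
With 4 cycles on 79 points, sign = (−1)^{79−4} = -1.

-1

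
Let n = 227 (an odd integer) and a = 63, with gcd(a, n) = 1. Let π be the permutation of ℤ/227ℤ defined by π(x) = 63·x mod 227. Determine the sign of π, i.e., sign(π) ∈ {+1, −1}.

+1

Start at x=192: 192 → 65 → 9 → 113 → 82 → 172 → 167 → … (one orbit).
Cycle type of π: 113×2 + 1; total 3 cycles.
sign(π) = (−1)^{n − #cycles} = (−1)^{227−3} = (−1)^224 = +1.
Via Zolotarev, sign(π_{63}) = (63|227) = +1.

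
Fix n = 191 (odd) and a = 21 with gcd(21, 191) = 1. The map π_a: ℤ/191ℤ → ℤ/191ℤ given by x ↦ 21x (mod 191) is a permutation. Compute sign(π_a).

Trace 87: π^k(87) = [87, 108, 167, 69, 112, 60, 114] for k=0..6.
Cycle type of π: 190 + 1; total 2 cycles.
Σ(ℓ_i−1) = 191−2 = 189; sign = (−1)^189 = -1.
Via Zolotarev, sign(π_{21}) = (21|191) = -1.

-1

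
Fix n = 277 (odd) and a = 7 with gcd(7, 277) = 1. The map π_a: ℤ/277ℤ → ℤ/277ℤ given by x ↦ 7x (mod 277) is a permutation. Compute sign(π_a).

+1

Start at x=86: 86 → 48 → 59 → 136 → 121 → 16 → 112 → … (one orbit).
π_7 has 3 disjoint cycles with lengths [138, 138, 1] on {0,…,276}.
3 cycles on 277: each ℓ→(−1)^(ℓ−1), product (−1)^274 = +1.
The Jacobi symbol (7|277) = +1 (Zolotarev) agrees.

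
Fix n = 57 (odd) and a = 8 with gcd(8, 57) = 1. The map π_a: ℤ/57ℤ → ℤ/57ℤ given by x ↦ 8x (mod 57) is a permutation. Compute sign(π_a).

+1

Trace 7: π^k(7) = [7, 56, 49, 50, 1, 8] for k=0..5.
π_8 has 11 disjoint cycles with lengths [6, 6, 6, 6, 6, 6, 6, 6, 6, 2, 1] on {0,…,56}.
With 11 cycles on 57 points, sign = (−1)^{57−11} = +1.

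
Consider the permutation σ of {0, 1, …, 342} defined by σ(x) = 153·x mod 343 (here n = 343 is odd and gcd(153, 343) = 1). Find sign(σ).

-1

Start at x=300: 300 → 281 → 118 → 218 → 83 → 8 → 195 → … (one orbit).
The orbit structure of x ↦ 153x mod 343: 10 orbits of sizes [98, 98, 98, 14, 14, 14, 2, 2, 2, 1].
343 − 10 = 333 transpositions; sign(π) = (−1)^333 = -1.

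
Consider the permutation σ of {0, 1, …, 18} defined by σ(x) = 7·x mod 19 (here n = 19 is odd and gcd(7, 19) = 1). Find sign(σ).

+1

Trace 1: π^k(1) = [1, 7, 11] for k=0..2.
Decompose π into cycles: lengths [3, 3, 3, 3, 3, 3, 1] (7 cycles, including the fixed point 0).
19 − 7 = 12 transpositions; sign(π) = (−1)^12 = +1.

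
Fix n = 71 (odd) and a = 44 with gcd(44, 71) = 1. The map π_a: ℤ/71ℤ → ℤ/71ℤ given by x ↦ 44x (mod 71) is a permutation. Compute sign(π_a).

-1

Start at x=3: 3 → 61 → 57 → 23 → 18 → 11 → 58 → … (one orbit).
Cycle lengths of π_44 on ℤ/71ℤ: [70, 1]; 2 cycles in total.
With 2 cycles on 71 points, sign = (−1)^{71−2} = -1.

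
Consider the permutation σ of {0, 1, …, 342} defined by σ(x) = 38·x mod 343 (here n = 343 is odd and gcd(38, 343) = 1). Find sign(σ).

Orbit of 19 under x↦38x: [19, 36, 339, 191, 55, 32, 187]… (length divides ord_343(38)).
Cycle lengths of π_38 on ℤ/343ℤ: [294, 42, 6, 1]; 4 cycles in total.
sign(π) = (−1)^{n − #cycles} = (−1)^{343−4} = (−1)^339 = -1.
Check: (38/343) = -1 by Zolotarev.

-1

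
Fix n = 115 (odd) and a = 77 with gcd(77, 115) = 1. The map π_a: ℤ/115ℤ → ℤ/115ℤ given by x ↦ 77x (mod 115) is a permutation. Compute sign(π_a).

-1

Start at x=12: 12 → 4 → 78 → 26 → 47 → 54 → 18 → … (one orbit).
The orbit structure of x ↦ 77x mod 115: 6 orbits of sizes [44, 44, 11, 11, 4, 1].
sign(π) = (−1)^{n − #cycles} = (−1)^{115−6} = (−1)^109 = -1.
Via Zolotarev, sign(π_{77}) = (77|115) = -1.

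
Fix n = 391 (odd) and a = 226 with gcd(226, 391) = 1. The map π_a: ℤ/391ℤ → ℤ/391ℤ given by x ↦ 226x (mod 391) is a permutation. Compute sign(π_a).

Trace 44: π^k(44) = [44, 169, 267, 128, 385, 208, 88] for k=0..6.
5 cycles of lengths [176, 176, 22, 16, 1].
391 − 5 = 386 transpositions; sign(π) = (−1)^386 = +1.
Via Zolotarev, sign(π_{226}) = (226|391) = +1.

+1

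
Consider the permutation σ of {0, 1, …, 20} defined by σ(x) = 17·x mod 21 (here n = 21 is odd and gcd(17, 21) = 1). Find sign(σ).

+1

Start at x=16: 16 → 20 → 4 → 5 → 1 → 17 → 16 (one orbit).
5 cycles of lengths [6, 6, 6, 2, 1].
5 cycles on 21: each ℓ→(−1)^(ℓ−1), product (−1)^16 = +1.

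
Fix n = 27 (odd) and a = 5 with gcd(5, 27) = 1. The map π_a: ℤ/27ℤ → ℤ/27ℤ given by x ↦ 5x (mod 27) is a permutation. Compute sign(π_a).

Orbit of 2 under x↦5x: [2, 10, 23, 7, 8, 13, 11]… (length divides ord_27(5)).
Cycle lengths of π_5 on ℤ/27ℤ: [18, 6, 2, 1]; 4 cycles in total.
sign(π) = (−1)^{n − #cycles} = (−1)^{27−4} = (−1)^23 = -1.

-1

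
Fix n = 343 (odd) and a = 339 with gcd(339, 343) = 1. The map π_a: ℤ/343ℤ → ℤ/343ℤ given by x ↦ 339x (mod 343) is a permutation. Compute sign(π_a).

Start at x=162: 162 → 38 → 191 → 265 → 312 → 124 → 190 → … (one orbit).
Cycle lengths of π_339 on ℤ/343ℤ: [294, 42, 6, 1]; 4 cycles in total.
n − c = 343 − 4 = 339; sign = (−1)^339 = -1.
Check: (339/343) = -1 by Zolotarev.

-1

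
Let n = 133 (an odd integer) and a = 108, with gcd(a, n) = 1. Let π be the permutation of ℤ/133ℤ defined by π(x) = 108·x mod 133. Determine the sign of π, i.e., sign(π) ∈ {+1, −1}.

+1

Orbit of 64 under x↦108x: [64, 129, 100, 27, 123, 117, 1]… (length divides ord_133(108)).
Cycle type of π: 18×7 + 6 + 1; total 9 cycles.
With 9 cycles on 133 points, sign = (−1)^{133−9} = +1.
Via Zolotarev, sign(π_{108}) = (108|133) = +1.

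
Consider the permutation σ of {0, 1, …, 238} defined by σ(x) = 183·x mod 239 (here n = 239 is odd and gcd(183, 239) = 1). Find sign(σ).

Start at x=87: 87 → 147 → 133 → 200 → 33 → 64 → 1 → … (one orbit).
Decompose π into cycles: lengths [119, 119, 1] (3 cycles, including the fixed point 0).
3 cycles on 239: each ℓ→(−1)^(ℓ−1), product (−1)^236 = +1.
(183|239)_J = +1 (Zolotarev's lemma cross-check).

+1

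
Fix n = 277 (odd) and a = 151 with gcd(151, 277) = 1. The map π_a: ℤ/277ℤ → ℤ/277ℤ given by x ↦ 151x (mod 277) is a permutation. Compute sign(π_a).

Trace 119: π^k(119) = [119, 241, 104, 192, 184, 84, 219] for k=0..6.
The orbit structure of x ↦ 151x mod 277: 2 orbits of sizes [276, 1].
sign(π) = (−1)^{n − #cycles} = (−1)^{277−2} = (−1)^275 = -1.
Zolotarev: (151|277) = -1, matching the cycle-count sign.

-1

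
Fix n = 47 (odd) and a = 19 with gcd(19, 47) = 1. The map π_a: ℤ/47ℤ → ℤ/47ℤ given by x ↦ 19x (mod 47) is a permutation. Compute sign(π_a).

-1

Trace 8: π^k(8) = [8, 11, 21, 23, 14, 31, 25] for k=0..6.
π_19 has 2 disjoint cycles with lengths [46, 1] on {0,…,46}.
Σ(ℓ_i−1) = 47−2 = 45; sign = (−1)^45 = -1.
The Jacobi symbol (19|47) = -1 (Zolotarev) agrees.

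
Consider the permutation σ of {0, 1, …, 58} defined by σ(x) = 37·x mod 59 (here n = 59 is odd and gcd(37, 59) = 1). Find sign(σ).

-1

Orbit of 25 under x↦37x: [25, 40, 5, 8, 1, 37, 12]… (length divides ord_59(37)).
Cycle lengths of π_37 on ℤ/59ℤ: [58, 1]; 2 cycles in total.
Σ(ℓ_i−1) = 59−2 = 57; sign = (−1)^57 = -1.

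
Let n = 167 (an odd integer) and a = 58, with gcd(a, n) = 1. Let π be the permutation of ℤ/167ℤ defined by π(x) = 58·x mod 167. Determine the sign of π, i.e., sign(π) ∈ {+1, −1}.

+1

Trace 147: π^k(147) = [147, 9, 21, 49, 3, 7, 72] for k=0..6.
π_58 has 3 disjoint cycles with lengths [83, 83, 1] on {0,…,166}.
Σ(ℓ_i−1) = 167−3 = 164; sign = (−1)^164 = +1.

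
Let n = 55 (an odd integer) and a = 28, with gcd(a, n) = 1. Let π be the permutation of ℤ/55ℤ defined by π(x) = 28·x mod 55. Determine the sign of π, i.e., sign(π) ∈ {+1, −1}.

+1

Trace 31: π^k(31) = [31, 43, 49, 52, 26, 13, 34] for k=0..6.
Decompose π into cycles: lengths [20, 20, 10, 4, 1] (5 cycles, including the fixed point 0).
sign(π) = (−1)^{n − #cycles} = (−1)^{55−5} = (−1)^50 = +1.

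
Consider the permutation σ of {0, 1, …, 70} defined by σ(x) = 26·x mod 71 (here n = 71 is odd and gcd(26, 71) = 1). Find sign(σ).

Orbit of 39 under x↦26x: [39, 20, 23, 30, 70, 45, 34]… (length divides ord_71(26)).
π_26 has 6 disjoint cycles with lengths [14, 14, 14, 14, 14, 1] on {0,…,70}.
71 − 6 = 65 transpositions; sign(π) = (−1)^65 = -1.

-1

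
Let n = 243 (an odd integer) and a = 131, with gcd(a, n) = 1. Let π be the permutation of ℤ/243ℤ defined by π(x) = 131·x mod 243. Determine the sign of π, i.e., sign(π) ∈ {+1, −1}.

-1

Trace 107: π^k(107) = [107, 166, 119, 37, 230, 241, 224] for k=0..6.
Cycle lengths of π_131 on ℤ/243ℤ: [162, 54, 18, 6, 2, 1]; 6 cycles in total.
sign(π) = (−1)^{n − #cycles} = (−1)^{243−6} = (−1)^237 = -1.
(131|243)_J = -1 (Zolotarev's lemma cross-check).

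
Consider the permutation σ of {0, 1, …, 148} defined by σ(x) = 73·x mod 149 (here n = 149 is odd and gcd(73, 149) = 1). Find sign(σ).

Start at x=49: 49 → 1 → 73 → 114 → 127 → 33 → 25 → … (one orbit).
Decompose π into cycles: lengths [37, 37, 37, 37, 1] (5 cycles, including the fixed point 0).
n − c = 149 − 5 = 144; sign = (−1)^144 = +1.

+1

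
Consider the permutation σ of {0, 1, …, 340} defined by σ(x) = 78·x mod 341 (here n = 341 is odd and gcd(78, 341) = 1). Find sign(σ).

+1

Trace 188: π^k(188) = [188, 1, 78, 287, 221] for k=0..4.
Decompose π into cycles: lengths [5, 5, 5, 5, 5, 5, 5, 5, 5, 5, 5, 5, 5, 5, 5, 5, 5, 5, 5, 5, 5, 5, 5, 5, 5, 5, 5, 5, 5, 5, 5, 5, 5, 5, 5, 5, 5, 5, 5, 5, 5, 5, 5, 5, 5, 5, 5, 5, 5, 5, 5, 5, 5, 5, 5, 5, 5, 5, 5, 5, 5, 5, 5, 5, 5, 5, 1, 1, 1, 1, 1, 1, 1, 1, 1, 1, 1] (77 cycles, including the fixed point 0).
With 77 cycles on 341 points, sign = (−1)^{341−77} = +1.
Zolotarev: (78|341) = +1, matching the cycle-count sign.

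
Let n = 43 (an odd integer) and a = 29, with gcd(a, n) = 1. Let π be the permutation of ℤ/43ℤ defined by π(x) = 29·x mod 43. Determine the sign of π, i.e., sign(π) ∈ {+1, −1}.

-1

Start at x=17: 17 → 20 → 21 → 7 → 31 → 39 → 13 → … (one orbit).
Cycle lengths of π_29 on ℤ/43ℤ: [42, 1]; 2 cycles in total.
Σ(ℓ_i−1) = 43−2 = 41; sign = (−1)^41 = -1.
Zolotarev: (29|43) = -1, matching the cycle-count sign.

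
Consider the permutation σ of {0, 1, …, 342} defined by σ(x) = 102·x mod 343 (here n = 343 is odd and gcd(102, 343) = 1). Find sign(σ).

Start at x=29: 29 → 214 → 219 → 43 → 270 → 100 → 253 → … (one orbit).
π_102 has 7 disjoint cycles with lengths [147, 147, 21, 21, 3, 3, 1] on {0,…,342}.
n − c = 343 − 7 = 336; sign = (−1)^336 = +1.

+1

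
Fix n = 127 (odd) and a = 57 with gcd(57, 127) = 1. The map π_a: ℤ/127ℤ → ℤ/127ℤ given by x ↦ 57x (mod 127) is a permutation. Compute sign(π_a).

Start at x=96: 96 → 11 → 119 → 52 → 43 → 38 → 7 → … (one orbit).
Decompose π into cycles: lengths [126, 1] (2 cycles, including the fixed point 0).
With 2 cycles on 127 points, sign = (−1)^{127−2} = -1.

-1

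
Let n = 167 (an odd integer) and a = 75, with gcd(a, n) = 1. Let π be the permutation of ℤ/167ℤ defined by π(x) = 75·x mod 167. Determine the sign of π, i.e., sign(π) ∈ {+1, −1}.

Orbit of 12 under x↦75x: [12, 65, 32, 62, 141, 54, 42]… (length divides ord_167(75)).
Cycle lengths of π_75 on ℤ/167ℤ: [83, 83, 1]; 3 cycles in total.
167 − 3 = 164 transpositions; sign(π) = (−1)^164 = +1.
The Jacobi symbol (75|167) = +1 (Zolotarev) agrees.

+1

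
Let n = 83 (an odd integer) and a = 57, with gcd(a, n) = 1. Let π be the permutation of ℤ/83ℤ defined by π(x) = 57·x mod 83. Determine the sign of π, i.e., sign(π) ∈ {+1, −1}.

-1

Trace 4: π^k(4) = [4, 62, 48, 80, 78, 47, 23] for k=0..6.
Cycle lengths of π_57 on ℤ/83ℤ: [82, 1]; 2 cycles in total.
sign(π) = (−1)^{n − #cycles} = (−1)^{83−2} = (−1)^81 = -1.
Zolotarev: (57|83) = -1, matching the cycle-count sign.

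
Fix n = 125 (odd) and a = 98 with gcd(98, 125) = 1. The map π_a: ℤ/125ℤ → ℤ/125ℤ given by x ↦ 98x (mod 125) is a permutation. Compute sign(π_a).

Trace 26: π^k(26) = [26, 48, 79, 117, 91, 43, 89] for k=0..6.
4 cycles of lengths [100, 20, 4, 1].
sign(π) = (−1)^{n − #cycles} = (−1)^{125−4} = (−1)^121 = -1.
Zolotarev: (98|125) = -1, matching the cycle-count sign.

-1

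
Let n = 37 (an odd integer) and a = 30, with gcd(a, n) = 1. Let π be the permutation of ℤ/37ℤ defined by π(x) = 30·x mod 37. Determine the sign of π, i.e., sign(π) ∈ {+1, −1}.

+1

Start at x=26: 26 → 3 → 16 → 36 → 7 → 25 → 10 → … (one orbit).
3 cycles of lengths [18, 18, 1].
With 3 cycles on 37 points, sign = (−1)^{37−3} = +1.
Zolotarev: (30|37) = +1, matching the cycle-count sign.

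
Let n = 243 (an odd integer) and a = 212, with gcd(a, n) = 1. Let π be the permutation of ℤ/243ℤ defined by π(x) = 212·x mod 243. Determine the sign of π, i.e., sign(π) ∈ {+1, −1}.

-1

Orbit of 242 under x↦212x: [242, 31, 11, 145, 122, 106, 116]… (length divides ord_243(212)).
Cycle type of π: 162 + 54 + 18 + 6 + 2 + 1; total 6 cycles.
Σ(ℓ_i−1) = 243−6 = 237; sign = (−1)^237 = -1.
Check: (212/243) = -1 by Zolotarev.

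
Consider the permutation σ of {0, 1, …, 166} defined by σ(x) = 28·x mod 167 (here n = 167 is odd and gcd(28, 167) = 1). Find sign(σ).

Orbit of 144 under x↦28x: [144, 24, 4, 112, 130, 133, 50]… (length divides ord_167(28)).
Decompose π into cycles: lengths [83, 83, 1] (3 cycles, including the fixed point 0).
3 cycles on 167: each ℓ→(−1)^(ℓ−1), product (−1)^164 = +1.
Via Zolotarev, sign(π_{28}) = (28|167) = +1.

+1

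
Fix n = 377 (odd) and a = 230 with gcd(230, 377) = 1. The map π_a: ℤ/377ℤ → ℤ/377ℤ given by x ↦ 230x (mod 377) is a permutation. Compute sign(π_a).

Start at x=157: 157 → 295 → 367 → 339 → 308 → 341 → 14 → … (one orbit).
π_230 has 10 disjoint cycles with lengths [84, 84, 84, 84, 28, 3, 3, 3, 3, 1] on {0,…,376}.
10 cycles on 377: each ℓ→(−1)^(ℓ−1), product (−1)^367 = -1.
The Jacobi symbol (230|377) = -1 (Zolotarev) agrees.

-1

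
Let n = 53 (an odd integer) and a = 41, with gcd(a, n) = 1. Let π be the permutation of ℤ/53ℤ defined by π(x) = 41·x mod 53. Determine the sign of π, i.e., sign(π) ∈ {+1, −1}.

-1

Start at x=11: 11 → 27 → 47 → 19 → 37 → 33 → 28 → … (one orbit).
Cycle lengths of π_41 on ℤ/53ℤ: [52, 1]; 2 cycles in total.
sign(π) = (−1)^{n − #cycles} = (−1)^{53−2} = (−1)^51 = -1.
The Jacobi symbol (41|53) = -1 (Zolotarev) agrees.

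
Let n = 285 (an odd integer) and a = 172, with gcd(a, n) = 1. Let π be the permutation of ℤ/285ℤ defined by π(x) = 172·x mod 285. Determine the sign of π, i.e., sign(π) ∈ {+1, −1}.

-1

Start at x=58: 58 → 1 → 172 → 229 → 58 (one orbit).
Decompose π into cycles: lengths [4, 4, 4, 4, 4, 4, 4, 4, 4, 4, 4, 4, 4, 4, 4, 4, 4, 4, 4, 4, 4, 4, 4, 4, 4, 4, 4, 4, 4, 4, 4, 4, 4, 4, 4, 4, 4, 4, 4, 4, 4, 4, 4, 4, 4, 4, 4, 4, 4, 4, 4, 4, 4, 4, 4, 4, 4, 1, 1, 1, 1, 1, 1, 1, 1, 1, 1, 1, 1, 1, 1, 1, 1, 1, 1, 1, 1, 1, 1, 1, 1, 1, 1, 1, 1, 1, 1, 1, 1, 1, 1, 1, 1, 1, 1, 1, 1, 1, 1, 1, 1, 1, 1, 1, 1, 1, 1, 1, 1, 1, 1, 1, 1, 1] (114 cycles, including the fixed point 0).
285 − 114 = 171 transpositions; sign(π) = (−1)^171 = -1.
Zolotarev: (172|285) = -1, matching the cycle-count sign.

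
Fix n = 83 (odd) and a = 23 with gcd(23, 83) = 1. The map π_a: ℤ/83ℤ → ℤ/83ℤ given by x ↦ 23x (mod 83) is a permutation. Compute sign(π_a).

+1

Orbit of 27 under x↦23x: [27, 40, 7, 78, 51, 11, 4]… (length divides ord_83(23)).
π_23 has 3 disjoint cycles with lengths [41, 41, 1] on {0,…,82}.
sign(π) = (−1)^{n − #cycles} = (−1)^{83−3} = (−1)^80 = +1.
Zolotarev: (23|83) = +1, matching the cycle-count sign.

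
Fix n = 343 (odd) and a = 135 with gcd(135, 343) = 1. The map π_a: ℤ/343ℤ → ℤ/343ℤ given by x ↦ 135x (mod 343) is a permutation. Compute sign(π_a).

+1

Orbit of 53 under x↦135x: [53, 295, 37, 193, 330, 303, 88]… (length divides ord_343(135)).
Cycle lengths of π_135 on ℤ/343ℤ: [147, 147, 21, 21, 3, 3, 1]; 7 cycles in total.
sign(π) = (−1)^{n − #cycles} = (−1)^{343−7} = (−1)^336 = +1.
The Jacobi symbol (135|343) = +1 (Zolotarev) agrees.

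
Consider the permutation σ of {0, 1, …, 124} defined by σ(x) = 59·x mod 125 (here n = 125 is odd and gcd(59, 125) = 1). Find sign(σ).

Start at x=84: 84 → 81 → 29 → 86 → 74 → 116 → 94 → … (one orbit).
The orbit structure of x ↦ 59x mod 125: 7 orbits of sizes [50, 50, 10, 10, 2, 2, 1].
sign(π) = (−1)^{n − #cycles} = (−1)^{125−7} = (−1)^118 = +1.
Check: (59/125) = +1 by Zolotarev.

+1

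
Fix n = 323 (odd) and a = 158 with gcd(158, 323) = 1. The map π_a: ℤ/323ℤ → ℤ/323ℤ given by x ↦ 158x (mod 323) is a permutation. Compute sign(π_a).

Orbit of 216 under x↦158x: [216, 213, 62, 106, 275, 168, 58]… (length divides ord_323(158)).
Cycle type of π: 144×2 + 16 + 9×2 + 1; total 6 cycles.
With 6 cycles on 323 points, sign = (−1)^{323−6} = -1.

-1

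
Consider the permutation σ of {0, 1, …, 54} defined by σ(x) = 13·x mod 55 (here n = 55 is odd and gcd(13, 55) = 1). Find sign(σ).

+1

Start at x=16: 16 → 43 → 9 → 7 → 36 → 28 → 34 → … (one orbit).
5 cycles of lengths [20, 20, 10, 4, 1].
5 cycles on 55: each ℓ→(−1)^(ℓ−1), product (−1)^50 = +1.
Zolotarev: (13|55) = +1, matching the cycle-count sign.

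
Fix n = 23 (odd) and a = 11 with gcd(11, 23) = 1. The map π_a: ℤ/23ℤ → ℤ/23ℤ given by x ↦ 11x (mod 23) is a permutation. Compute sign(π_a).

Trace 9: π^k(9) = [9, 7, 8, 19, 2, 22, 12] for k=0..6.
2 cycles of lengths [22, 1].
With 2 cycles on 23 points, sign = (−1)^{23−2} = -1.

-1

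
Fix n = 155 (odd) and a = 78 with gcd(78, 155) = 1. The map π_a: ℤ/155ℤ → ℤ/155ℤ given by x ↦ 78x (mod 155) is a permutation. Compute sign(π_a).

Start at x=101: 101 → 128 → 64 → 32 → 16 → 8 → 4 → … (one orbit).
Cycle lengths of π_78 on ℤ/155ℤ: [20, 20, 20, 20, 20, 20, 5, 5, 5, 5, 5, 5, 4, 1]; 14 cycles in total.
14 cycles on 155: each ℓ→(−1)^(ℓ−1), product (−1)^141 = -1.

-1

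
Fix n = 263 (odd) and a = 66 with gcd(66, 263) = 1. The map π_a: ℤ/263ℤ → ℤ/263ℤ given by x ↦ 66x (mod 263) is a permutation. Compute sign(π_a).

+1

Start at x=234: 234 → 190 → 179 → 242 → 192 → 48 → 12 → … (one orbit).
3 cycles of lengths [131, 131, 1].
With 3 cycles on 263 points, sign = (−1)^{263−3} = +1.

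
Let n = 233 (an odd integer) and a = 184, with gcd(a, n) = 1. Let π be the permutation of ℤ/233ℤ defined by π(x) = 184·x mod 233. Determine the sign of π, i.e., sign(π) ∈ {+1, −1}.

Trace 204: π^k(204) = [204, 23, 38, 2, 135, 142, 32] for k=0..6.
Cycle lengths of π_184 on ℤ/233ℤ: [29, 29, 29, 29, 29, 29, 29, 29, 1]; 9 cycles in total.
sign(π) = (−1)^{n − #cycles} = (−1)^{233−9} = (−1)^224 = +1.

+1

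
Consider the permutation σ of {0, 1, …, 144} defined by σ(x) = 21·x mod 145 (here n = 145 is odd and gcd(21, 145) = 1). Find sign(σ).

-1

Orbit of 11 under x↦21x: [11, 86, 66, 81, 106, 51, 56]… (length divides ord_145(21)).
π_21 has 10 disjoint cycles with lengths [28, 28, 28, 28, 28, 1, 1, 1, 1, 1] on {0,…,144}.
n − c = 145 − 10 = 135; sign = (−1)^135 = -1.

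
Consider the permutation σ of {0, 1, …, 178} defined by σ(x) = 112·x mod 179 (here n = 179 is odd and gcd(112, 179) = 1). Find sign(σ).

-1

Orbit of 20 under x↦112x: [20, 92, 101, 35, 161, 132, 106]… (length divides ord_179(112)).
Decompose π into cycles: lengths [178, 1] (2 cycles, including the fixed point 0).
n − c = 179 − 2 = 177; sign = (−1)^177 = -1.
(112|179)_J = -1 (Zolotarev's lemma cross-check).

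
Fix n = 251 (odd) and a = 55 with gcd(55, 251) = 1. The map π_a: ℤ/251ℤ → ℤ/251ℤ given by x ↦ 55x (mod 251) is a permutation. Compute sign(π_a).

-1

Start at x=122: 122 → 184 → 80 → 133 → 36 → 223 → 217 → … (one orbit).
Decompose π into cycles: lengths [250, 1] (2 cycles, including the fixed point 0).
2 cycles on 251: each ℓ→(−1)^(ℓ−1), product (−1)^249 = -1.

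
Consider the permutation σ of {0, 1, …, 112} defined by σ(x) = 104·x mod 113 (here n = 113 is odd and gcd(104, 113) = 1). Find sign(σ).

+1

Trace 105: π^k(105) = [105, 72, 30, 69, 57, 52, 97] for k=0..6.
Decompose π into cycles: lengths [56, 56, 1] (3 cycles, including the fixed point 0).
3 cycles on 113: each ℓ→(−1)^(ℓ−1), product (−1)^110 = +1.
(104|113)_J = +1 (Zolotarev's lemma cross-check).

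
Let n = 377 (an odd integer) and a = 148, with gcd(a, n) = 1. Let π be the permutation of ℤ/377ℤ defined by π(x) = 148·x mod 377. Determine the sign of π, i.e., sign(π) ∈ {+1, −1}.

+1

Trace 248: π^k(248) = [248, 135, 376, 229, 339, 31, 64] for k=0..6.
17 cycles of lengths [28, 28, 28, 28, 28, 28, 28, 28, 28, 28, 28, 28, 28, 4, 4, 4, 1].
n − c = 377 − 17 = 360; sign = (−1)^360 = +1.
(148|377)_J = +1 (Zolotarev's lemma cross-check).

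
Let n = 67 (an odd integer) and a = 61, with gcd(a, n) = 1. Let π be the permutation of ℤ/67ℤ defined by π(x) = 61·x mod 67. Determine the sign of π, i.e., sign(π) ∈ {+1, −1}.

-1

Trace 32: π^k(32) = [32, 9, 13, 56, 66, 6, 31] for k=0..6.
Cycle lengths of π_61 on ℤ/67ℤ: [66, 1]; 2 cycles in total.
With 2 cycles on 67 points, sign = (−1)^{67−2} = -1.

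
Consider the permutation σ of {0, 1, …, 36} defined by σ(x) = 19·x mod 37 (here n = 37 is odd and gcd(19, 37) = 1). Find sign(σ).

Orbit of 1 under x↦19x: [1, 19, 28, 14, 7, 22, 11]… (length divides ord_37(19)).
Cycle type of π: 36 + 1; total 2 cycles.
Σ(ℓ_i−1) = 37−2 = 35; sign = (−1)^35 = -1.
Via Zolotarev, sign(π_{19}) = (19|37) = -1.

-1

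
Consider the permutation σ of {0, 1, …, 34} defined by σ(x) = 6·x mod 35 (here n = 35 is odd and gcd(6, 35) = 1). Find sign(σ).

-1

Trace 6: π^k(6) = [6, 1] for k=0..1.
Decompose π into cycles: lengths [2, 2, 2, 2, 2, 2, 2, 2, 2, 2, 2, 2, 2, 2, 2, 1, 1, 1, 1, 1] (20 cycles, including the fixed point 0).
20 cycles on 35: each ℓ→(−1)^(ℓ−1), product (−1)^15 = -1.
Zolotarev: (6|35) = -1, matching the cycle-count sign.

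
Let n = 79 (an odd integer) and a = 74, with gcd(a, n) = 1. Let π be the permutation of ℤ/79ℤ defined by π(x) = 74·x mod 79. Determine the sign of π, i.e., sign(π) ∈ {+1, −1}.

-1

Start at x=26: 26 → 28 → 18 → 68 → 55 → 41 → 32 → … (one orbit).
π_74 has 2 disjoint cycles with lengths [78, 1] on {0,…,78}.
n − c = 79 − 2 = 77; sign = (−1)^77 = -1.
Zolotarev: (74|79) = -1, matching the cycle-count sign.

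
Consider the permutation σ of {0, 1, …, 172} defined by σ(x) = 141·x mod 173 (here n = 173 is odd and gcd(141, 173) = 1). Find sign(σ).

Orbit of 100 under x↦141x: [100, 87, 157, 166, 51, 98, 151]… (length divides ord_173(141)).
Cycle type of π: 172 + 1; total 2 cycles.
2 cycles on 173: each ℓ→(−1)^(ℓ−1), product (−1)^171 = -1.
Via Zolotarev, sign(π_{141}) = (141|173) = -1.

-1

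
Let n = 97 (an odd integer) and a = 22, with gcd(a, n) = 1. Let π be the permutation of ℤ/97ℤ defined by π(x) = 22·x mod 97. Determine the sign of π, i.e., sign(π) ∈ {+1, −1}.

+1

Orbit of 96 under x↦22x: [96, 75, 1, 22]… (length divides ord_97(22)).
π_22 has 25 disjoint cycles with lengths [4, 4, 4, 4, 4, 4, 4, 4, 4, 4, 4, 4, 4, 4, 4, 4, 4, 4, 4, 4, 4, 4, 4, 4, 1] on {0,…,96}.
With 25 cycles on 97 points, sign = (−1)^{97−25} = +1.
The Jacobi symbol (22|97) = +1 (Zolotarev) agrees.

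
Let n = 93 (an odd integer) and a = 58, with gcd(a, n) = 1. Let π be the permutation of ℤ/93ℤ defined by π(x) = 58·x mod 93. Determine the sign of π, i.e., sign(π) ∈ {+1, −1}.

-1

Orbit of 4 under x↦58x: [4, 46, 64, 85, 1, 58, 16]… (length divides ord_93(58)).
π_58 has 12 disjoint cycles with lengths [10, 10, 10, 10, 10, 10, 10, 10, 10, 1, 1, 1] on {0,…,92}.
12 cycles on 93: each ℓ→(−1)^(ℓ−1), product (−1)^81 = -1.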